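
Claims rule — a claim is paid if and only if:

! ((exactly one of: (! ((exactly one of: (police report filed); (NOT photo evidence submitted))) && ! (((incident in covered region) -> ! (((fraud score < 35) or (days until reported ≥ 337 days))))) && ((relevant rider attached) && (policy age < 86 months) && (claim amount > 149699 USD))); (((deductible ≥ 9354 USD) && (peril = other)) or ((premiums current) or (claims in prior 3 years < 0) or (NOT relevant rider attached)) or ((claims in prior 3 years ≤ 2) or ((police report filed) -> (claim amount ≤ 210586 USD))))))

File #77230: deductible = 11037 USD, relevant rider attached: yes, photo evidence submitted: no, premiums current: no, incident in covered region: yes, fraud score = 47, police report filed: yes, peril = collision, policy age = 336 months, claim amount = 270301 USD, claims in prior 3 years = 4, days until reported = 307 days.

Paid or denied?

Atomic conditions:
  police report filed: yes → true
  NOT photo evidence submitted: no → true
  incident in covered region: yes → true
  fraud score < 35: 47 < 35 is false
  days until reported ≥ 337 days: 307 ≥ 337 is false
  relevant rider attached: yes → true
  policy age < 86 months: 336 < 86 is false
  claim amount > 149699 USD: 270301 > 149699 is true
  deductible ≥ 9354 USD: 11037 ≥ 9354 is true
  peril = other: collision == other is false
  premiums current: no → false
  claims in prior 3 years < 0: 4 < 0 is false
  NOT relevant rider attached: yes → false
  claims in prior 3 years ≤ 2: 4 ≤ 2 is false
  claim amount ≤ 210586 USD: 270301 ≤ 210586 is false
Combine:
[1.1.1.1] exactly-one(true, true) = false
[1.1.1] NOT false = true
[1.1.2.1.2.1] false OR false = false
[1.1.2.1.2] NOT false = true
[1.1.2.1] true → true = true
[1.1.2] NOT true = false
[1.1.3] true AND false AND true = false
[1.1] true AND false AND false = false
[1.2.1] true AND false = false
[1.2.2] false OR false OR false = false
[1.2.3.2] true → false = false
[1.2.3] false OR false = false
[1.2] false OR false OR false = false
[1] exactly-one(false, false) = false
[root] NOT false = true
Overall: true → paid

Paid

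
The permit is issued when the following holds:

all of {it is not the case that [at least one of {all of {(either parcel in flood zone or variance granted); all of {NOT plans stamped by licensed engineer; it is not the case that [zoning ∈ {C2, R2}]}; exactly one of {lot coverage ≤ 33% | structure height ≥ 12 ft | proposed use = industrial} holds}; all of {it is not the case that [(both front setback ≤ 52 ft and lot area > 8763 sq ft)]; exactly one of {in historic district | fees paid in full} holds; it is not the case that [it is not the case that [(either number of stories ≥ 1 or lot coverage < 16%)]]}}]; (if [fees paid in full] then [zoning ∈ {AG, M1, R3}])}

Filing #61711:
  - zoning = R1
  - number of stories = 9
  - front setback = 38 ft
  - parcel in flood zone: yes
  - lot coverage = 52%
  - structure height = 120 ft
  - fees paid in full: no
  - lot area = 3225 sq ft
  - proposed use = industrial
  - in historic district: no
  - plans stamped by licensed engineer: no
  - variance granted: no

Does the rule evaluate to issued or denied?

Issued

Atomic conditions:
  parcel in flood zone: yes → true
  variance granted: no → false
  NOT plans stamped by licensed engineer: no → true
  zoning ∈ {C2, R2}: R1 is not in the set → false
  lot coverage ≤ 33%: 52 ≤ 33 is false
  structure height ≥ 12 ft: 120 ≥ 12 is true
  proposed use = industrial: industrial == industrial is true
  front setback ≤ 52 ft: 38 ≤ 52 is true
  lot area > 8763 sq ft: 3225 > 8763 is false
  in historic district: no → false
  fees paid in full: no → false
  number of stories ≥ 1: 9 ≥ 1 is true
  lot coverage < 16%: 52 < 16 is false
  zoning ∈ {AG, M1, R3}: R1 is not in the set → false
Combine:
[1.1.1.1] true OR false = true
[1.1.1.2.2] NOT false = true
[1.1.1.2] true AND true = true
[1.1.1.3] exactly-one(false, true, true) = false
[1.1.1] true AND true AND false = false
[1.1.2.1.1] true AND false = false
[1.1.2.1] NOT false = true
[1.1.2.2] exactly-one(false, false) = false
[1.1.2.3.1.1] true OR false = true
[1.1.2.3.1] NOT true = false
[1.1.2.3] NOT false = true
[1.1.2] true AND false AND true = false
[1.1] false OR false = false
[1] NOT false = true
[2] false → false (antecedent false ⇒ implication holds) = true
[root] true AND true = true
Overall: true → issued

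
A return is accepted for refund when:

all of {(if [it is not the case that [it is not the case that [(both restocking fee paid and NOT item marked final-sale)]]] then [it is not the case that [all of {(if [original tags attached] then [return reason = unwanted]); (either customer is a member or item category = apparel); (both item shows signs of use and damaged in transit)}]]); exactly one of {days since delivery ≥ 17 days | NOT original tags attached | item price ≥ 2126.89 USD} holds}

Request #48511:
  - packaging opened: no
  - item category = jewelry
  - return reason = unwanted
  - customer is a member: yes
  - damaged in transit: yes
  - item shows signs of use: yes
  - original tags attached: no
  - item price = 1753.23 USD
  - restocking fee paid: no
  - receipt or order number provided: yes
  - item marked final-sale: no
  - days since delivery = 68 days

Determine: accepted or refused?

Atomic conditions:
  restocking fee paid: no → false
  NOT item marked final-sale: no → true
  original tags attached: no → false
  return reason = unwanted: unwanted == unwanted is true
  customer is a member: yes → true
  item category = apparel: jewelry == apparel is false
  item shows signs of use: yes → true
  damaged in transit: yes → true
  days since delivery ≥ 17 days: 68 ≥ 17 is true
  NOT original tags attached: no → true
  item price ≥ 2126.89 USD: 1753.23 ≥ 2126.89 is false
Combine:
[1.1.1.1] false AND true = false
[1.1.1] NOT false = true
[1.1] NOT true = false
[1.2.1.1] false → true (antecedent false ⇒ implication holds) = true
[1.2.1.2] true OR false = true
[1.2.1.3] true AND true = true
[1.2.1] true AND true AND true = true
[1.2] NOT true = false
[1] false → false (antecedent false ⇒ implication holds) = true
[2] exactly-one(true, true, false) = false
[root] true AND false = false
Overall: false → refused

Refused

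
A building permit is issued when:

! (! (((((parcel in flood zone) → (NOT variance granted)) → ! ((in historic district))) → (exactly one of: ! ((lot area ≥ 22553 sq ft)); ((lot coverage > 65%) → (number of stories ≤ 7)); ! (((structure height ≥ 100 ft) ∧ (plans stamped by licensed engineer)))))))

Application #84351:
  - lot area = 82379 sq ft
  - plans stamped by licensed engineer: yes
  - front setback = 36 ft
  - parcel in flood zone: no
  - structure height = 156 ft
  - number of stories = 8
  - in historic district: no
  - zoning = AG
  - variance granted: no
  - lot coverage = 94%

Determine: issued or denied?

Denied

Atomic conditions:
  parcel in flood zone: no → false
  NOT variance granted: no → true
  in historic district: no → false
  lot area ≥ 22553 sq ft: 82379 ≥ 22553 is true
  lot coverage > 65%: 94 > 65 is true
  number of stories ≤ 7: 8 ≤ 7 is false
  structure height ≥ 100 ft: 156 ≥ 100 is true
  plans stamped by licensed engineer: yes → true
Combine:
[1.1.1.1] false → true (antecedent false ⇒ implication holds) = true
[1.1.1.2] NOT false = true
[1.1.1] true → true = true
[1.1.2.1] NOT true = false
[1.1.2.2] true → false = false
[1.1.2.3.1] true AND true = true
[1.1.2.3] NOT true = false
[1.1.2] exactly-one(false, false, false) = false
[1.1] true → false = false
[1] NOT false = true
[root] NOT true = false
Overall: false → denied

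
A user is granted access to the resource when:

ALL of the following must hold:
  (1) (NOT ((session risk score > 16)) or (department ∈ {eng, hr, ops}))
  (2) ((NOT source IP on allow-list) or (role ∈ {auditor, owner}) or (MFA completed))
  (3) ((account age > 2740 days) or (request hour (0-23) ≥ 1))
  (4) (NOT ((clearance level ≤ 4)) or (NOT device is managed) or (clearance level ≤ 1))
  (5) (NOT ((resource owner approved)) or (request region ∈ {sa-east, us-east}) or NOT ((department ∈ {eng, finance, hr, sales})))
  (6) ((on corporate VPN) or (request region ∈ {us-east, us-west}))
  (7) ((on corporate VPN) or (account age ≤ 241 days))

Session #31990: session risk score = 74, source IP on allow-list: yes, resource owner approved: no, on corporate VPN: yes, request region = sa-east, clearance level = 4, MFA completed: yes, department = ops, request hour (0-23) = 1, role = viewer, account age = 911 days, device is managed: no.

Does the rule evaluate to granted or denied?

Granted

Atomic conditions:
  session risk score > 16: 74 > 16 is true
  department ∈ {eng, hr, ops}: ops is in the set → true
  NOT source IP on allow-list: yes → false
  role ∈ {auditor, owner}: viewer is not in the set → false
  MFA completed: yes → true
  account age > 2740 days: 911 > 2740 is false
  request hour (0-23) ≥ 1: 1 ≥ 1 is true
  clearance level ≤ 4: 4 ≤ 4 is true
  NOT device is managed: no → true
  clearance level ≤ 1: 4 ≤ 1 is false
  resource owner approved: no → false
  request region ∈ {sa-east, us-east}: sa-east is in the set → true
  department ∈ {eng, finance, hr, sales}: ops is not in the set → false
  on corporate VPN: yes → true
  request region ∈ {us-east, us-west}: sa-east is not in the set → false
  account age ≤ 241 days: 911 ≤ 241 is false
Combine:
[1.1] NOT true = false
[1] false OR true = true
[2] false OR false OR true = true
[3] false OR true = true
[4.1] NOT true = false
[4] false OR true OR false = true
[5.1] NOT false = true
[5.3] NOT false = true
[5] true OR true OR true = true
[6] true OR false = true
[7] true OR false = true
[root] true AND true AND true AND true AND true AND true AND true = true
Overall: true → granted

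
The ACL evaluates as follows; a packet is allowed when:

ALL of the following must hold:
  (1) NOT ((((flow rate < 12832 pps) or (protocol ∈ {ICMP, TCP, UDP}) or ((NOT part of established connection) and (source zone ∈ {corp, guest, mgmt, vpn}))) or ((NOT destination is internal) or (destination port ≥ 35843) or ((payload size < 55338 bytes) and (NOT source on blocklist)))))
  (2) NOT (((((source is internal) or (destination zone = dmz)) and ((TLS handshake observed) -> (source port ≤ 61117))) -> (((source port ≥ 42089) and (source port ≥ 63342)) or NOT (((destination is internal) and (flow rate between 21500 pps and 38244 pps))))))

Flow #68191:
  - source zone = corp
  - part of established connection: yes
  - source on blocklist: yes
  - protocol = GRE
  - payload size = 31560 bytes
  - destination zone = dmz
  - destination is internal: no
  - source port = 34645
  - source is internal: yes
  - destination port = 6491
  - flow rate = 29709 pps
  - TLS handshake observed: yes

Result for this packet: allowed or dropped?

Dropped

Atomic conditions:
  flow rate < 12832 pps: 29709 < 12832 is false
  protocol ∈ {ICMP, TCP, UDP}: GRE is not in the set → false
  NOT part of established connection: yes → false
  source zone ∈ {corp, guest, mgmt, vpn}: corp is in the set → true
  NOT destination is internal: no → true
  destination port ≥ 35843: 6491 ≥ 35843 is false
  payload size < 55338 bytes: 31560 < 55338 is true
  NOT source on blocklist: yes → false
  source is internal: yes → true
  destination zone = dmz: dmz == dmz is true
  TLS handshake observed: yes → true
  source port ≤ 61117: 34645 ≤ 61117 is true
  source port ≥ 42089: 34645 ≥ 42089 is false
  source port ≥ 63342: 34645 ≥ 63342 is false
  destination is internal: no → false
  flow rate between 21500 pps and 38244 pps: 29709 in [21500, 38244] is true
Combine:
[1.1.1.3] false AND true = false
[1.1.1] false OR false OR false = false
[1.1.2.3] true AND false = false
[1.1.2] true OR false OR false = true
[1.1] false OR true = true
[1] NOT true = false
[2.1.1.1] true OR true = true
[2.1.1.2] true → true = true
[2.1.1] true AND true = true
[2.1.2.1] false AND false = false
[2.1.2.2.1] false AND true = false
[2.1.2.2] NOT false = true
[2.1.2] false OR true = true
[2.1] true → true = true
[2] NOT true = false
[root] false AND false = false
Overall: false → dropped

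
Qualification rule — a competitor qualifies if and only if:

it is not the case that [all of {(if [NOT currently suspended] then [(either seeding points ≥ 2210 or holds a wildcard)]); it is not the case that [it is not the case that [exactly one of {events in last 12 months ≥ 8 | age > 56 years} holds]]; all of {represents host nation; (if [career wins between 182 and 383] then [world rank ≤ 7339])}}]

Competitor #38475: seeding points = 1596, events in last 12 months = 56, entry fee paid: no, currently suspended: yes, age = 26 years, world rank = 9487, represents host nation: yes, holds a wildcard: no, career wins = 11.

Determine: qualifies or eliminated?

Atomic conditions:
  NOT currently suspended: yes → false
  seeding points ≥ 2210: 1596 ≥ 2210 is false
  holds a wildcard: no → false
  events in last 12 months ≥ 8: 56 ≥ 8 is true
  age > 56 years: 26 > 56 is false
  represents host nation: yes → true
  career wins between 182 and 383: 11 in [182, 383] is false
  world rank ≤ 7339: 9487 ≤ 7339 is false
Combine:
[1.1.2] false OR false = false
[1.1] false → false (antecedent false ⇒ implication holds) = true
[1.2.1.1] exactly-one(true, false) = true
[1.2.1] NOT true = false
[1.2] NOT false = true
[1.3.2] false → false (antecedent false ⇒ implication holds) = true
[1.3] true AND true = true
[1] true AND true AND true = true
[root] NOT true = false
Overall: false → eliminated

Eliminated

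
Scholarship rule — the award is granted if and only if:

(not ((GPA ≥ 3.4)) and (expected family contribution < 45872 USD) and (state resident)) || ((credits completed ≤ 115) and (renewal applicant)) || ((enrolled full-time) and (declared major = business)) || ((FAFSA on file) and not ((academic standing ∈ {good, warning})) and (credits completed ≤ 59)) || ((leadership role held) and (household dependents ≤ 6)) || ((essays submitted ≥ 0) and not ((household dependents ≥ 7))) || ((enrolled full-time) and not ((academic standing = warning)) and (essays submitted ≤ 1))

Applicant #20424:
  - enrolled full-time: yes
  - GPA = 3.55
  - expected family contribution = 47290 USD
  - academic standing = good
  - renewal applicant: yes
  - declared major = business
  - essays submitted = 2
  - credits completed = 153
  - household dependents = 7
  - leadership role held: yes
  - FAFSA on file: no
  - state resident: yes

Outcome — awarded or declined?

Awarded

Atomic conditions:
  GPA ≥ 3.4: 3.55 ≥ 3.4 is true
  expected family contribution < 45872 USD: 47290 < 45872 is false
  state resident: yes → true
  credits completed ≤ 115: 153 ≤ 115 is false
  renewal applicant: yes → true
  enrolled full-time: yes → true
  declared major = business: business == business is true
  FAFSA on file: no → false
  academic standing ∈ {good, warning}: good is in the set → true
  credits completed ≤ 59: 153 ≤ 59 is false
  leadership role held: yes → true
  household dependents ≤ 6: 7 ≤ 6 is false
  essays submitted ≥ 0: 2 ≥ 0 is true
  household dependents ≥ 7: 7 ≥ 7 is true
  academic standing = warning: good == warning is false
  essays submitted ≤ 1: 2 ≤ 1 is false
Combine:
[1.1] NOT true = false
[1] false AND false AND true = false
[2] false AND true = false
[3] true AND true = true
[4.2] NOT true = false
[4] false AND false AND false = false
[5] true AND false = false
[6.2] NOT true = false
[6] true AND false = false
[7.2] NOT false = true
[7] true AND true AND false = false
[root] false OR false OR true OR false OR false OR false OR false = true
Overall: true → awarded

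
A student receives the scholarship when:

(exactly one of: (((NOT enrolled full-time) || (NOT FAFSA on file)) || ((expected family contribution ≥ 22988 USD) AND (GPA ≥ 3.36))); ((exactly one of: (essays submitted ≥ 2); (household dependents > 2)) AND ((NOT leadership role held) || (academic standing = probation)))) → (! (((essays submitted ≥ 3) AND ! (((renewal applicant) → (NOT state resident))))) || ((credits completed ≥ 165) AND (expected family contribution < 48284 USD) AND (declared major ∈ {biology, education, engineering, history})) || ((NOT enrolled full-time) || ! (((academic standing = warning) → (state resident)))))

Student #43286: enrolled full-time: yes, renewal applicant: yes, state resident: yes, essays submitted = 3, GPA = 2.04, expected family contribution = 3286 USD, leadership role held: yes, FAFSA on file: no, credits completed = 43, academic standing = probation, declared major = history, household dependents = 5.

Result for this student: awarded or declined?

Declined

Atomic conditions:
  NOT enrolled full-time: yes → false
  NOT FAFSA on file: no → true
  expected family contribution ≥ 22988 USD: 3286 ≥ 22988 is false
  GPA ≥ 3.36: 2.04 ≥ 3.36 is false
  essays submitted ≥ 2: 3 ≥ 2 is true
  household dependents > 2: 5 > 2 is true
  NOT leadership role held: yes → false
  academic standing = probation: probation == probation is true
  essays submitted ≥ 3: 3 ≥ 3 is true
  renewal applicant: yes → true
  NOT state resident: yes → false
  credits completed ≥ 165: 43 ≥ 165 is false
  expected family contribution < 48284 USD: 3286 < 48284 is true
  declared major ∈ {biology, education, engineering, history}: history is in the set → true
  academic standing = warning: probation == warning is false
  state resident: yes → true
Combine:
[1.1.1] false OR true = true
[1.1.2] false AND false = false
[1.1] true OR false = true
[1.2.1] exactly-one(true, true) = false
[1.2.2] false OR true = true
[1.2] false AND true = false
[1] exactly-one(true, false) = true
[2.1.1.2.1] true → false = false
[2.1.1.2] NOT false = true
[2.1.1] true AND true = true
[2.1] NOT true = false
[2.2] false AND true AND true = false
[2.3.2.1] false → true (antecedent false ⇒ implication holds) = true
[2.3.2] NOT true = false
[2.3] false OR false = false
[2] false OR false OR false = false
[root] true → false = false
Overall: false → declined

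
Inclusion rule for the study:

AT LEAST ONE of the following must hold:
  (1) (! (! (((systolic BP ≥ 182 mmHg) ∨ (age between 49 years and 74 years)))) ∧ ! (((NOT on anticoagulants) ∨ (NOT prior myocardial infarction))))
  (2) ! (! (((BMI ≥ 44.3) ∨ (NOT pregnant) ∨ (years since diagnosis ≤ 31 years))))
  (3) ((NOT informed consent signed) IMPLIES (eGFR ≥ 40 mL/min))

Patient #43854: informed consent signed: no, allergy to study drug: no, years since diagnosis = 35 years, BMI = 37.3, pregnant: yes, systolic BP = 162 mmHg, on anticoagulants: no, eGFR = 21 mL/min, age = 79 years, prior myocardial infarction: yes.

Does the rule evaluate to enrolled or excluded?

Excluded

Atomic conditions:
  systolic BP ≥ 182 mmHg: 162 ≥ 182 is false
  age between 49 years and 74 years: 79 in [49, 74] is false
  NOT on anticoagulants: no → true
  NOT prior myocardial infarction: yes → false
  BMI ≥ 44.3: 37.3 ≥ 44.3 is false
  NOT pregnant: yes → false
  years since diagnosis ≤ 31 years: 35 ≤ 31 is false
  NOT informed consent signed: no → true
  eGFR ≥ 40 mL/min: 21 ≥ 40 is false
Combine:
[1.1.1.1] false OR false = false
[1.1.1] NOT false = true
[1.1] NOT true = false
[1.2.1] true OR false = true
[1.2] NOT true = false
[1] false AND false = false
[2.1.1] false OR false OR false = false
[2.1] NOT false = true
[2] NOT true = false
[3] true → false = false
[root] false OR false OR false = false
Overall: false → excluded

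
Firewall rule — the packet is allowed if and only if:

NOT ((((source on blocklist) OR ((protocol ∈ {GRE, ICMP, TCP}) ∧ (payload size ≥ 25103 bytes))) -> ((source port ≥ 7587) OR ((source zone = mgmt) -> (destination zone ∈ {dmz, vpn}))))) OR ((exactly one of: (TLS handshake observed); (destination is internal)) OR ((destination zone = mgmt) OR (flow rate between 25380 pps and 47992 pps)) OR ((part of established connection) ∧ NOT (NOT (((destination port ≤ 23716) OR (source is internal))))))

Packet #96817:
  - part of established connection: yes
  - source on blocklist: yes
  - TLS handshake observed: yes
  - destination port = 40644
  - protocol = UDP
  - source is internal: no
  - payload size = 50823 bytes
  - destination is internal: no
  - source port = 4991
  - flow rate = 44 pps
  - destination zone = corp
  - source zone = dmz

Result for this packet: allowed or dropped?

Atomic conditions:
  source on blocklist: yes → true
  protocol ∈ {GRE, ICMP, TCP}: UDP is not in the set → false
  payload size ≥ 25103 bytes: 50823 ≥ 25103 is true
  source port ≥ 7587: 4991 ≥ 7587 is false
  source zone = mgmt: dmz == mgmt is false
  destination zone ∈ {dmz, vpn}: corp is not in the set → false
  TLS handshake observed: yes → true
  destination is internal: no → false
  destination zone = mgmt: corp == mgmt is false
  flow rate between 25380 pps and 47992 pps: 44 in [25380, 47992] is false
  part of established connection: yes → true
  destination port ≤ 23716: 40644 ≤ 23716 is false
  source is internal: no → false
Combine:
[1.1.1.2] false AND true = false
[1.1.1] true OR false = true
[1.1.2.2] false → false (antecedent false ⇒ implication holds) = true
[1.1.2] false OR true = true
[1.1] true → true = true
[1] NOT true = false
[2.1] exactly-one(true, false) = true
[2.2] false OR false = false
[2.3.2.1.1] false OR false = false
[2.3.2.1] NOT false = true
[2.3.2] NOT true = false
[2.3] true AND false = false
[2] true OR false OR false = true
[root] false OR true = true
Overall: true → allowed

Allowed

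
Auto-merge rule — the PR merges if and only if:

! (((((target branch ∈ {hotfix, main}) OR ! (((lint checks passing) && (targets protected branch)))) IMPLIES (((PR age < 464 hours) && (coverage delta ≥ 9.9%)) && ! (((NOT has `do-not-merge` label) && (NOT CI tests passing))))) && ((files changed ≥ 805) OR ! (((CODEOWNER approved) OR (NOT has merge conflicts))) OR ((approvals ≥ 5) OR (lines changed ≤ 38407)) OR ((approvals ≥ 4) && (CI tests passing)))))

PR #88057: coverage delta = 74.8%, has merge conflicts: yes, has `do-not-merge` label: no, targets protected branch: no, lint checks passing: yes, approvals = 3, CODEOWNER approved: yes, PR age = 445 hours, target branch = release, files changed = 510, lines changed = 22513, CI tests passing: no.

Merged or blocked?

Merged

Atomic conditions:
  target branch ∈ {hotfix, main}: release is not in the set → false
  lint checks passing: yes → true
  targets protected branch: no → false
  PR age < 464 hours: 445 < 464 is true
  coverage delta ≥ 9.9%: 74.8 ≥ 9.9 is true
  NOT has `do-not-merge` label: no → true
  NOT CI tests passing: no → true
  files changed ≥ 805: 510 ≥ 805 is false
  CODEOWNER approved: yes → true
  NOT has merge conflicts: yes → false
  approvals ≥ 5: 3 ≥ 5 is false
  lines changed ≤ 38407: 22513 ≤ 38407 is true
  approvals ≥ 4: 3 ≥ 4 is false
  CI tests passing: no → false
Combine:
[1.1.1.2.1] true AND false = false
[1.1.1.2] NOT false = true
[1.1.1] false OR true = true
[1.1.2.1] true AND true = true
[1.1.2.2.1] true AND true = true
[1.1.2.2] NOT true = false
[1.1.2] true AND false = false
[1.1] true → false = false
[1.2.2.1] true OR false = true
[1.2.2] NOT true = false
[1.2.3] false OR true = true
[1.2.4] false AND false = false
[1.2] false OR false OR true OR false = true
[1] false AND true = false
[root] NOT false = true
Overall: true → merged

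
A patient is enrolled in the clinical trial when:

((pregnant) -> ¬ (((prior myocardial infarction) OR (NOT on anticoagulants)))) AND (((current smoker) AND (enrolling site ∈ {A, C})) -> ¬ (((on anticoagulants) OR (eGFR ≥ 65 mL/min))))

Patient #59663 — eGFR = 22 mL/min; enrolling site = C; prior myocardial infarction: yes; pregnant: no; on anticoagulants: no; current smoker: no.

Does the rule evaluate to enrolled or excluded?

Atomic conditions:
  pregnant: no → false
  prior myocardial infarction: yes → true
  NOT on anticoagulants: no → true
  current smoker: no → false
  enrolling site ∈ {A, C}: C is in the set → true
  on anticoagulants: no → false
  eGFR ≥ 65 mL/min: 22 ≥ 65 is false
Combine:
[1.2.1] true OR true = true
[1.2] NOT true = false
[1] false → false (antecedent false ⇒ implication holds) = true
[2.1] false AND true = false
[2.2.1] false OR false = false
[2.2] NOT false = true
[2] false → true (antecedent false ⇒ implication holds) = true
[root] true AND true = true
Overall: true → enrolled

Enrolled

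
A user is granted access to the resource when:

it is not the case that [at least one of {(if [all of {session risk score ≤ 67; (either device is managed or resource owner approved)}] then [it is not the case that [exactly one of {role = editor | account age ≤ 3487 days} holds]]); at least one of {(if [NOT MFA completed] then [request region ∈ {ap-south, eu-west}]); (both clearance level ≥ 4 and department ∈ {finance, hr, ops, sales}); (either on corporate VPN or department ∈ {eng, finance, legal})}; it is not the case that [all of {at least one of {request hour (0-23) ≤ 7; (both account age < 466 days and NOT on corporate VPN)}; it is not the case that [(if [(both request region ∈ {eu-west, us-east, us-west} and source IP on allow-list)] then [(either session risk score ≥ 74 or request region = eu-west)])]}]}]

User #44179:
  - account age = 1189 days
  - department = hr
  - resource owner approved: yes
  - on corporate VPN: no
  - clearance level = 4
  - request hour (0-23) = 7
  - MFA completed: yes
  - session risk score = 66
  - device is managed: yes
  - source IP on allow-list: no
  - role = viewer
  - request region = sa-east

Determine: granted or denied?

Denied

Atomic conditions:
  session risk score ≤ 67: 66 ≤ 67 is true
  device is managed: yes → true
  resource owner approved: yes → true
  role = editor: viewer == editor is false
  account age ≤ 3487 days: 1189 ≤ 3487 is true
  NOT MFA completed: yes → false
  request region ∈ {ap-south, eu-west}: sa-east is not in the set → false
  clearance level ≥ 4: 4 ≥ 4 is true
  department ∈ {finance, hr, ops, sales}: hr is in the set → true
  on corporate VPN: no → false
  department ∈ {eng, finance, legal}: hr is not in the set → false
  request hour (0-23) ≤ 7: 7 ≤ 7 is true
  account age < 466 days: 1189 < 466 is false
  NOT on corporate VPN: no → true
  request region ∈ {eu-west, us-east, us-west}: sa-east is not in the set → false
  source IP on allow-list: no → false
  session risk score ≥ 74: 66 ≥ 74 is false
  request region = eu-west: sa-east == eu-west is false
Combine:
[1.1.1.2] true OR true = true
[1.1.1] true AND true = true
[1.1.2.1] exactly-one(false, true) = true
[1.1.2] NOT true = false
[1.1] true → false = false
[1.2.1] false → false (antecedent false ⇒ implication holds) = true
[1.2.2] true AND true = true
[1.2.3] false OR false = false
[1.2] true OR true OR false = true
[1.3.1.1.2] false AND true = false
[1.3.1.1] true OR false = true
[1.3.1.2.1.1] false AND false = false
[1.3.1.2.1.2] false OR false = false
[1.3.1.2.1] false → false (antecedent false ⇒ implication holds) = true
[1.3.1.2] NOT true = false
[1.3.1] true AND false = false
[1.3] NOT false = true
[1] false OR true OR true = true
[root] NOT true = false
Overall: false → denied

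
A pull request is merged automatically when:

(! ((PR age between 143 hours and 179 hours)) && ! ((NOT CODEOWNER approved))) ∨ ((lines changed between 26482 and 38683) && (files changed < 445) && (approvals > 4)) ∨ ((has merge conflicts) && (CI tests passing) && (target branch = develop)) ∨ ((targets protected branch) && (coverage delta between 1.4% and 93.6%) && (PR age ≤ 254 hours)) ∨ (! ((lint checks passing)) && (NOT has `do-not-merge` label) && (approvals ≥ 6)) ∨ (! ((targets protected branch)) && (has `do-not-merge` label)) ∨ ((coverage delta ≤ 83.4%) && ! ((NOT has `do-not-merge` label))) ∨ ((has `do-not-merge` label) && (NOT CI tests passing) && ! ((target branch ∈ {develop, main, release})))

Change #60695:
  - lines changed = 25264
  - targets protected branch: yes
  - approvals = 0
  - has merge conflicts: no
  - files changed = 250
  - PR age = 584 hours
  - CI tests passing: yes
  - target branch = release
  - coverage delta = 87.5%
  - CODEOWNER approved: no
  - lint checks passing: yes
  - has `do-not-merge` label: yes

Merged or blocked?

Blocked

Atomic conditions:
  PR age between 143 hours and 179 hours: 584 in [143, 179] is false
  NOT CODEOWNER approved: no → true
  lines changed between 26482 and 38683: 25264 in [26482, 38683] is false
  files changed < 445: 250 < 445 is true
  approvals > 4: 0 > 4 is false
  has merge conflicts: no → false
  CI tests passing: yes → true
  target branch = develop: release == develop is false
  targets protected branch: yes → true
  coverage delta between 1.4% and 93.6%: 87.5 in [1.4, 93.6] is true
  PR age ≤ 254 hours: 584 ≤ 254 is false
  lint checks passing: yes → true
  NOT has `do-not-merge` label: yes → false
  approvals ≥ 6: 0 ≥ 6 is false
  has `do-not-merge` label: yes → true
  coverage delta ≤ 83.4%: 87.5 ≤ 83.4 is false
  NOT CI tests passing: yes → false
  target branch ∈ {develop, main, release}: release is in the set → true
Combine:
[1.1] NOT false = true
[1.2] NOT true = false
[1] true AND false = false
[2] false AND true AND false = false
[3] false AND true AND false = false
[4] true AND true AND false = false
[5.1] NOT true = false
[5] false AND false AND false = false
[6.1] NOT true = false
[6] false AND true = false
[7.2] NOT false = true
[7] false AND true = false
[8.3] NOT true = false
[8] true AND false AND false = false
[root] false OR false OR false OR false OR false OR false OR false OR false = false
Overall: false → blocked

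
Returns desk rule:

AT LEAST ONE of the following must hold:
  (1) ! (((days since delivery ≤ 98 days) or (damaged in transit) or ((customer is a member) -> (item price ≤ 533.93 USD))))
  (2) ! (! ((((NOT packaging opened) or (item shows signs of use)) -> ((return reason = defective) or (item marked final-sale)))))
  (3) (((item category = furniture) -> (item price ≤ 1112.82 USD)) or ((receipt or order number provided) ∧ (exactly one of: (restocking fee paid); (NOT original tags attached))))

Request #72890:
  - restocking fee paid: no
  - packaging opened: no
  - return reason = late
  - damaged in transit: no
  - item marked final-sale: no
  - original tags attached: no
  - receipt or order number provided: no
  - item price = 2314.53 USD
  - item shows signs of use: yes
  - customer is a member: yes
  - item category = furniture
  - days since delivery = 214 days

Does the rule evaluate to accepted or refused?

Atomic conditions:
  days since delivery ≤ 98 days: 214 ≤ 98 is false
  damaged in transit: no → false
  customer is a member: yes → true
  item price ≤ 533.93 USD: 2314.53 ≤ 533.93 is false
  NOT packaging opened: no → true
  item shows signs of use: yes → true
  return reason = defective: late == defective is false
  item marked final-sale: no → false
  item category = furniture: furniture == furniture is true
  item price ≤ 1112.82 USD: 2314.53 ≤ 1112.82 is false
  receipt or order number provided: no → false
  restocking fee paid: no → false
  NOT original tags attached: no → true
Combine:
[1.1.3] true → false = false
[1.1] false OR false OR false = false
[1] NOT false = true
[2.1.1.1] true OR true = true
[2.1.1.2] false OR false = false
[2.1.1] true → false = false
[2.1] NOT false = true
[2] NOT true = false
[3.1] true → false = false
[3.2.2] exactly-one(false, true) = true
[3.2] false AND true = false
[3] false OR false = false
[root] true OR false OR false = true
Overall: true → accepted

Accepted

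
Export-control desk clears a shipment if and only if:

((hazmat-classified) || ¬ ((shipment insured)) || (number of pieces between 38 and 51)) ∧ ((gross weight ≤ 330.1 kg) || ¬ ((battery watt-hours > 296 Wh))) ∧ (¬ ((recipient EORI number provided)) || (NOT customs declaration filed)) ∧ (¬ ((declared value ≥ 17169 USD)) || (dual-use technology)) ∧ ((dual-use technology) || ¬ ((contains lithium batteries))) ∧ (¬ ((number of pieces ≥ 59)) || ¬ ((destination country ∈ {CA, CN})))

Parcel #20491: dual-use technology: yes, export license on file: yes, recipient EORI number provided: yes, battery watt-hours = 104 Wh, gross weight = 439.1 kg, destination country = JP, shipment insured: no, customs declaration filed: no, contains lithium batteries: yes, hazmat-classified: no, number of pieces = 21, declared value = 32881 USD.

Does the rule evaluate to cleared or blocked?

Cleared

Atomic conditions:
  hazmat-classified: no → false
  shipment insured: no → false
  number of pieces between 38 and 51: 21 in [38, 51] is false
  gross weight ≤ 330.1 kg: 439.1 ≤ 330.1 is false
  battery watt-hours > 296 Wh: 104 > 296 is false
  recipient EORI number provided: yes → true
  NOT customs declaration filed: no → true
  declared value ≥ 17169 USD: 32881 ≥ 17169 is true
  dual-use technology: yes → true
  contains lithium batteries: yes → true
  number of pieces ≥ 59: 21 ≥ 59 is false
  destination country ∈ {CA, CN}: JP is not in the set → false
Combine:
[1.2] NOT false = true
[1] false OR true OR false = true
[2.2] NOT false = true
[2] false OR true = true
[3.1] NOT true = false
[3] false OR true = true
[4.1] NOT true = false
[4] false OR true = true
[5.2] NOT true = false
[5] true OR false = true
[6.1] NOT false = true
[6.2] NOT false = true
[6] true OR true = true
[root] true AND true AND true AND true AND true AND true = true
Overall: true → cleared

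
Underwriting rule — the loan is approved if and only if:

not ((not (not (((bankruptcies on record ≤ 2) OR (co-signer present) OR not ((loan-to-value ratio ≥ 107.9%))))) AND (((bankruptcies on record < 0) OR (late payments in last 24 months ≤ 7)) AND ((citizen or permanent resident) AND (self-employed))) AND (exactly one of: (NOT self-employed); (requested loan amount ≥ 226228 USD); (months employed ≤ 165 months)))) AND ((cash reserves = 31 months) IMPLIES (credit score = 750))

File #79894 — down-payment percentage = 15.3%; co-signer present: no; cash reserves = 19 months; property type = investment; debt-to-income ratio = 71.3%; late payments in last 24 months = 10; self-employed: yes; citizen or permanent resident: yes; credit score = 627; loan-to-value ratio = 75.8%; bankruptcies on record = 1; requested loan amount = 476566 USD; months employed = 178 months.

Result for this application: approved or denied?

Atomic conditions:
  bankruptcies on record ≤ 2: 1 ≤ 2 is true
  co-signer present: no → false
  loan-to-value ratio ≥ 107.9%: 75.8 ≥ 107.9 is false
  bankruptcies on record < 0: 1 < 0 is false
  late payments in last 24 months ≤ 7: 10 ≤ 7 is false
  citizen or permanent resident: yes → true
  self-employed: yes → true
  NOT self-employed: yes → false
  requested loan amount ≥ 226228 USD: 476566 ≥ 226228 is true
  months employed ≤ 165 months: 178 ≤ 165 is false
  cash reserves = 31 months: 19 == 31 is false
  credit score = 750: 627 == 750 is false
Combine:
[1.1.1.1.1.3] NOT false = true
[1.1.1.1.1] true OR false OR true = true
[1.1.1.1] NOT true = false
[1.1.1] NOT false = true
[1.1.2.1] false OR false = false
[1.1.2.2] true AND true = true
[1.1.2] false AND true = false
[1.1.3] exactly-one(false, true, false) = true
[1.1] true AND false AND true = false
[1] NOT false = true
[2] false → false (antecedent false ⇒ implication holds) = true
[root] true AND true = true
Overall: true → approved

Approved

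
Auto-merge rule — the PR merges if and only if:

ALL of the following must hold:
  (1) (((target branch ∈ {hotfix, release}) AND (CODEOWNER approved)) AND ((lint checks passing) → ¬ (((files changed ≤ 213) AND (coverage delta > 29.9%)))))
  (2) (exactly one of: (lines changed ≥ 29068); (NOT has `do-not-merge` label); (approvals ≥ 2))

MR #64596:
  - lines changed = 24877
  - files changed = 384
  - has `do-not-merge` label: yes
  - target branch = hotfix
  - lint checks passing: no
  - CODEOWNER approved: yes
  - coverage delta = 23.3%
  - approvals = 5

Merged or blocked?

Merged

Atomic conditions:
  target branch ∈ {hotfix, release}: hotfix is in the set → true
  CODEOWNER approved: yes → true
  lint checks passing: no → false
  files changed ≤ 213: 384 ≤ 213 is false
  coverage delta > 29.9%: 23.3 > 29.9 is false
  lines changed ≥ 29068: 24877 ≥ 29068 is false
  NOT has `do-not-merge` label: yes → false
  approvals ≥ 2: 5 ≥ 2 is true
Combine:
[1.1] true AND true = true
[1.2.2.1] false AND false = false
[1.2.2] NOT false = true
[1.2] false → true (antecedent false ⇒ implication holds) = true
[1] true AND true = true
[2] exactly-one(false, false, true) = true
[root] true AND true = true
Overall: true → merged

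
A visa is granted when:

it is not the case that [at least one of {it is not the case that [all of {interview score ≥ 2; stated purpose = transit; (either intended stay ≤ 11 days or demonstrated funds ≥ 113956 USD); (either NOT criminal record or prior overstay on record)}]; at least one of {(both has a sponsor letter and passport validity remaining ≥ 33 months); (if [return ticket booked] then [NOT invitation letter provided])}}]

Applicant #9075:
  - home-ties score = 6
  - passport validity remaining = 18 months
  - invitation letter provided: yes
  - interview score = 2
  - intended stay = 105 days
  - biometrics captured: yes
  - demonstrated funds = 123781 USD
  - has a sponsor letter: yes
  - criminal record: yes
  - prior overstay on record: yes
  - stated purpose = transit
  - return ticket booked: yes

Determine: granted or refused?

Atomic conditions:
  interview score ≥ 2: 2 ≥ 2 is true
  stated purpose = transit: transit == transit is true
  intended stay ≤ 11 days: 105 ≤ 11 is false
  demonstrated funds ≥ 113956 USD: 123781 ≥ 113956 is true
  NOT criminal record: yes → false
  prior overstay on record: yes → true
  has a sponsor letter: yes → true
  passport validity remaining ≥ 33 months: 18 ≥ 33 is false
  return ticket booked: yes → true
  NOT invitation letter provided: yes → false
Combine:
[1.1.1.3] false OR true = true
[1.1.1.4] false OR true = true
[1.1.1] true AND true AND true AND true = true
[1.1] NOT true = false
[1.2.1] true AND false = false
[1.2.2] true → false = false
[1.2] false OR false = false
[1] false OR false = false
[root] NOT false = true
Overall: true → granted

Granted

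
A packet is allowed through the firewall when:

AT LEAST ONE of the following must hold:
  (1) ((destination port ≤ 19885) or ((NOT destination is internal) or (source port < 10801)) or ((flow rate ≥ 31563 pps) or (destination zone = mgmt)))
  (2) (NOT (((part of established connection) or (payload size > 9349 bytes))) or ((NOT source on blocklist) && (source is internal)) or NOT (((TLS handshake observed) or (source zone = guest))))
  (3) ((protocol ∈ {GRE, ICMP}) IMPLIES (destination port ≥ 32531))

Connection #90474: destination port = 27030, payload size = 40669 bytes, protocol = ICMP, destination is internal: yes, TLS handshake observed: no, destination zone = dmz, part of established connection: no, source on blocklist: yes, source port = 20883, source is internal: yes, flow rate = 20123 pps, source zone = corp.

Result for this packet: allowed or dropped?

Atomic conditions:
  destination port ≤ 19885: 27030 ≤ 19885 is false
  NOT destination is internal: yes → false
  source port < 10801: 20883 < 10801 is false
  flow rate ≥ 31563 pps: 20123 ≥ 31563 is false
  destination zone = mgmt: dmz == mgmt is false
  part of established connection: no → false
  payload size > 9349 bytes: 40669 > 9349 is true
  NOT source on blocklist: yes → false
  source is internal: yes → true
  TLS handshake observed: no → false
  source zone = guest: corp == guest is false
  protocol ∈ {GRE, ICMP}: ICMP is in the set → true
  destination port ≥ 32531: 27030 ≥ 32531 is false
Combine:
[1.2] false OR false = false
[1.3] false OR false = false
[1] false OR false OR false = false
[2.1.1] false OR true = true
[2.1] NOT true = false
[2.2] false AND true = false
[2.3.1] false OR false = false
[2.3] NOT false = true
[2] false OR false OR true = true
[3] true → false = false
[root] false OR true OR false = true
Overall: true → allowed

Allowed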